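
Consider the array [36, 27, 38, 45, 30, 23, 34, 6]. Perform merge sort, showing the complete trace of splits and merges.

Merge sort trace:

Split: [36, 27, 38, 45, 30, 23, 34, 6] -> [36, 27, 38, 45] and [30, 23, 34, 6]
  Split: [36, 27, 38, 45] -> [36, 27] and [38, 45]
    Split: [36, 27] -> [36] and [27]
    Merge: [36] + [27] -> [27, 36]
    Split: [38, 45] -> [38] and [45]
    Merge: [38] + [45] -> [38, 45]
  Merge: [27, 36] + [38, 45] -> [27, 36, 38, 45]
  Split: [30, 23, 34, 6] -> [30, 23] and [34, 6]
    Split: [30, 23] -> [30] and [23]
    Merge: [30] + [23] -> [23, 30]
    Split: [34, 6] -> [34] and [6]
    Merge: [34] + [6] -> [6, 34]
  Merge: [23, 30] + [6, 34] -> [6, 23, 30, 34]
Merge: [27, 36, 38, 45] + [6, 23, 30, 34] -> [6, 23, 27, 30, 34, 36, 38, 45]

Final sorted array: [6, 23, 27, 30, 34, 36, 38, 45]

The merge sort proceeds by recursively splitting the array and merging sorted halves.
After all merges, the sorted array is [6, 23, 27, 30, 34, 36, 38, 45].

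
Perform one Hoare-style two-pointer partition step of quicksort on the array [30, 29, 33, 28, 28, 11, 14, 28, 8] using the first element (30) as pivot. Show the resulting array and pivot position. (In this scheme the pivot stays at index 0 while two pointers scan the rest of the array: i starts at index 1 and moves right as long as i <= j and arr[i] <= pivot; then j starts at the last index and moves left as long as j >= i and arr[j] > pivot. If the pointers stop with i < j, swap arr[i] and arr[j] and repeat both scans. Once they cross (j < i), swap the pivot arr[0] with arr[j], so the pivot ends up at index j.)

Hoare-style two-pointer partition with pivot = 30:

Initial array: [30, 29, 33, 28, 28, 11, 14, 28, 8]

Pointers start at i = 1, j = 8.
i stops at index 2 (arr[2]=33 > 30), j stops at index 8 (arr[8]=8 <= 30): swap arr[2] and arr[8], array becomes [30, 29, 8, 28, 28, 11, 14, 28, 33]
i ends at 8, j ends at 7: the pointers have crossed (j < i), so scanning stops.

Swap pivot arr[0] with arr[7] to place pivot at position 7: [28, 29, 8, 28, 28, 11, 14, 30, 33]
Pivot position: 7

After partitioning with pivot 30, the array becomes [28, 29, 8, 28, 28, 11, 14, 30, 33]. The pivot is placed at index 7. All elements to the left of the pivot are <= 30, and all elements to the right are > 30.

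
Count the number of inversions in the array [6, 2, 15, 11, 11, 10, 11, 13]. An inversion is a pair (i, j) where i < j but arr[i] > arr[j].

Finding inversions in [6, 2, 15, 11, 11, 10, 11, 13]:

(0, 1): arr[0]=6 > arr[1]=2
(2, 3): arr[2]=15 > arr[3]=11
(2, 4): arr[2]=15 > arr[4]=11
(2, 5): arr[2]=15 > arr[5]=10
(2, 6): arr[2]=15 > arr[6]=11
(2, 7): arr[2]=15 > arr[7]=13
(3, 5): arr[3]=11 > arr[5]=10
(4, 5): arr[4]=11 > arr[5]=10

Total inversions: 8

The array has 8 inversion(s): (0,1), (2,3), (2,4), (2,5), (2,6), (2,7), (3,5), (4,5). Each pair (i,j) satisfies i < j and arr[i] > arr[j].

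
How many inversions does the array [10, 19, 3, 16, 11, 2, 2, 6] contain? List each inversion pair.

Finding inversions in [10, 19, 3, 16, 11, 2, 2, 6]:

(0, 2): arr[0]=10 > arr[2]=3
(0, 5): arr[0]=10 > arr[5]=2
(0, 6): arr[0]=10 > arr[6]=2
(0, 7): arr[0]=10 > arr[7]=6
(1, 2): arr[1]=19 > arr[2]=3
(1, 3): arr[1]=19 > arr[3]=16
(1, 4): arr[1]=19 > arr[4]=11
(1, 5): arr[1]=19 > arr[5]=2
(1, 6): arr[1]=19 > arr[6]=2
(1, 7): arr[1]=19 > arr[7]=6
(2, 5): arr[2]=3 > arr[5]=2
(2, 6): arr[2]=3 > arr[6]=2
(3, 4): arr[3]=16 > arr[4]=11
(3, 5): arr[3]=16 > arr[5]=2
(3, 6): arr[3]=16 > arr[6]=2
(3, 7): arr[3]=16 > arr[7]=6
(4, 5): arr[4]=11 > arr[5]=2
(4, 6): arr[4]=11 > arr[6]=2
(4, 7): arr[4]=11 > arr[7]=6

Total inversions: 19

The array has 19 inversion(s): (0,2), (0,5), (0,6), (0,7), (1,2), (1,3), (1,4), (1,5), (1,6), (1,7), (2,5), (2,6), (3,4), (3,5), (3,6), (3,7), (4,5), (4,6), (4,7). Each pair (i,j) satisfies i < j and arr[i] > arr[j].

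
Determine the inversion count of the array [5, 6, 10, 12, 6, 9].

Finding inversions in [5, 6, 10, 12, 6, 9]:

(2, 4): arr[2]=10 > arr[4]=6
(2, 5): arr[2]=10 > arr[5]=9
(3, 4): arr[3]=12 > arr[4]=6
(3, 5): arr[3]=12 > arr[5]=9

Total inversions: 4

The array has 4 inversion(s): (2,4), (2,5), (3,4), (3,5). Each pair (i,j) satisfies i < j and arr[i] > arr[j].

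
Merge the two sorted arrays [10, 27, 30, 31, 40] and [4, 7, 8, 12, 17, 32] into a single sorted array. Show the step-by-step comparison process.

Merging process:

Compare 10 vs 4: take 4 from right. Merged: [4]
Compare 10 vs 7: take 7 from right. Merged: [4, 7]
Compare 10 vs 8: take 8 from right. Merged: [4, 7, 8]
Compare 10 vs 12: take 10 from left. Merged: [4, 7, 8, 10]
Compare 27 vs 12: take 12 from right. Merged: [4, 7, 8, 10, 12]
Compare 27 vs 17: take 17 from right. Merged: [4, 7, 8, 10, 12, 17]
Compare 27 vs 32: take 27 from left. Merged: [4, 7, 8, 10, 12, 17, 27]
Compare 30 vs 32: take 30 from left. Merged: [4, 7, 8, 10, 12, 17, 27, 30]
Compare 31 vs 32: take 31 from left. Merged: [4, 7, 8, 10, 12, 17, 27, 30, 31]
Compare 40 vs 32: take 32 from right. Merged: [4, 7, 8, 10, 12, 17, 27, 30, 31, 32]
Append remaining from left: [40]. Merged: [4, 7, 8, 10, 12, 17, 27, 30, 31, 32, 40]

Final merged array: [4, 7, 8, 10, 12, 17, 27, 30, 31, 32, 40]
Total comparisons: 10

The merged array is [4, 7, 8, 10, 12, 17, 27, 30, 31, 32, 40], requiring 10 comparisons. The merge step runs in O(n) time where n is the total number of elements.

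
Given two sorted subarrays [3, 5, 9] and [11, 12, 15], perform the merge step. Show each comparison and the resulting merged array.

Merging process:

Compare 3 vs 11: take 3 from left. Merged: [3]
Compare 5 vs 11: take 5 from left. Merged: [3, 5]
Compare 9 vs 11: take 9 from left. Merged: [3, 5, 9]
Append remaining from right: [11, 12, 15]. Merged: [3, 5, 9, 11, 12, 15]

Final merged array: [3, 5, 9, 11, 12, 15]
Total comparisons: 3

The merged array is [3, 5, 9, 11, 12, 15], requiring 3 comparisons. The merge step runs in O(n) time where n is the total number of elements.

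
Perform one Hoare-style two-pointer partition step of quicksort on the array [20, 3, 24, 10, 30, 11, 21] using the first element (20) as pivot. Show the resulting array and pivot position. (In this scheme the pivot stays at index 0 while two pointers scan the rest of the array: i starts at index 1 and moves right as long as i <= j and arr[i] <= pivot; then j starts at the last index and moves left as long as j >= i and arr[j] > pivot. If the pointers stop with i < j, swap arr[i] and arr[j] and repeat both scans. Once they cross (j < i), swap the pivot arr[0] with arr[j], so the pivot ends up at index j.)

Hoare-style two-pointer partition with pivot = 20:

Initial array: [20, 3, 24, 10, 30, 11, 21]

Pointers start at i = 1, j = 6.
i stops at index 2 (arr[2]=24 > 20), j stops at index 5 (arr[5]=11 <= 20): swap arr[2] and arr[5], array becomes [20, 3, 11, 10, 30, 24, 21]
i ends at 4, j ends at 3: the pointers have crossed (j < i), so scanning stops.

Swap pivot arr[0] with arr[3] to place pivot at position 3: [10, 3, 11, 20, 30, 24, 21]
Pivot position: 3

After partitioning with pivot 20, the array becomes [10, 3, 11, 20, 30, 24, 21]. The pivot is placed at index 3. All elements to the left of the pivot are <= 20, and all elements to the right are > 20.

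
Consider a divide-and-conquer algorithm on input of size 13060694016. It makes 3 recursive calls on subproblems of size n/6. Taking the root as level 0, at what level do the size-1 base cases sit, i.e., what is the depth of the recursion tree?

For divide and conquer with division factor 6:

Problem sizes at each level:
Level 0: 13060694016
Level 1: 2176782336
Level 2: 362797056
Level 3: 60466176
Level 4: 10077696
Level 5: 1679616
Level 6: 279936
Level 7: 46656
Level 8: 7776
Level 9: 1296
Level 10: 216
Level 11: 36
Level 12: 6
Level 13: 1

The root is level 0 and the size-1 base case is level 13 (the tree spans levels 0 through 13, i.e. 14 levels counting the root), so the depth is the number of divisions: log_6(13060694016) = 13

The recursion tree depth is log_6(13060694016) = 13. At each level, the problem size is divided by 6, so it takes 13 divisions to reduce to a base case of size 1. The algorithm makes 3 recursive calls at each level.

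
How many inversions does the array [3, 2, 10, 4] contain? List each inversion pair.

Finding inversions in [3, 2, 10, 4]:

(0, 1): arr[0]=3 > arr[1]=2
(2, 3): arr[2]=10 > arr[3]=4

Total inversions: 2

The array has 2 inversion(s): (0,1), (2,3). Each pair (i,j) satisfies i < j and arr[i] > arr[j].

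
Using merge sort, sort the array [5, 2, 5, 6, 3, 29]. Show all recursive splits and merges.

Merge sort trace:

Split: [5, 2, 5, 6, 3, 29] -> [5, 2, 5] and [6, 3, 29]
  Split: [5, 2, 5] -> [5] and [2, 5]
    Split: [2, 5] -> [2] and [5]
    Merge: [2] + [5] -> [2, 5]
  Merge: [5] + [2, 5] -> [2, 5, 5]
  Split: [6, 3, 29] -> [6] and [3, 29]
    Split: [3, 29] -> [3] and [29]
    Merge: [3] + [29] -> [3, 29]
  Merge: [6] + [3, 29] -> [3, 6, 29]
Merge: [2, 5, 5] + [3, 6, 29] -> [2, 3, 5, 5, 6, 29]

Final sorted array: [2, 3, 5, 5, 6, 29]

The merge sort proceeds by recursively splitting the array and merging sorted halves.
After all merges, the sorted array is [2, 3, 5, 5, 6, 29].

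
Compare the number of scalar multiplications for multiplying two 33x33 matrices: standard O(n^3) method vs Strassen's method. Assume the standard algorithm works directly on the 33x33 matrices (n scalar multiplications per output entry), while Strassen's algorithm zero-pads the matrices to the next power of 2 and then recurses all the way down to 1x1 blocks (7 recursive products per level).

Matrix multiplication for 33x33 matrices:

Strassen's algorithm requires power-of-2 dimensions. Pad 33x33 to 64x64 (next power of 2).

Standard algorithm: 33^3 = 35937 multiplications
Strassen's algorithm: 7^(log2(64)) = 7^6 = 117649 multiplications
Difference: 35937 - 117649 = -81712 (Strassen uses MORE here due to padding overhead — for small or just-over-power-of-2 n, padding can outweigh the per-level savings)

Standard: 35937 multiplications (33^3). Strassen: 117649 multiplications (7^6, after padding to 64x64). Strassen reduces 8 recursive multiplications to 7 at each level.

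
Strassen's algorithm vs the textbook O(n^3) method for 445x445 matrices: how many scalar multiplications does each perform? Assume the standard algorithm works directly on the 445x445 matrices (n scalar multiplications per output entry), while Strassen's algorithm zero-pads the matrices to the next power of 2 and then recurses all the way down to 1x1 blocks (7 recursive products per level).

Matrix multiplication for 445x445 matrices:

Strassen's algorithm requires power-of-2 dimensions. Pad 445x445 to 512x512 (next power of 2).

Standard algorithm: 445^3 = 88121125 multiplications
Strassen's algorithm: 7^(log2(512)) = 7^9 = 40353607 multiplications
Savings: 88121125 - 40353607 = 47767518 multiplications

Standard: 88121125 multiplications (445^3). Strassen: 40353607 multiplications (7^9, after padding to 512x512). Strassen reduces 8 recursive multiplications to 7 at each level.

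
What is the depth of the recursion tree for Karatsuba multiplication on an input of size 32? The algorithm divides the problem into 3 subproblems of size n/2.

For divide and conquer with division factor 2:

Problem sizes at each level:
Level 0: 32
Level 1: 16
Level 2: 8
Level 3: 4
Level 4: 2
Level 5: 1

The root is level 0 and the size-1 base case is level 5 (the tree spans levels 0 through 5, i.e. 6 levels counting the root), so the depth is the number of divisions: log_2(32) = 5

The recursion tree depth is log_2(32) = 5. At each level, the problem size is divided by 2, so it takes 5 divisions to reduce to a base case of size 1. The algorithm makes 3 recursive calls at each level.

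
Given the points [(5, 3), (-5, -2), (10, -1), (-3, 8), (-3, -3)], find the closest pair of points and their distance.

Computing all pairwise distances among 5 points:

d((5, 3), (-5, -2)) = 11.1803
d((5, 3), (10, -1)) = 6.4031
d((5, 3), (-3, 8)) = 9.434
d((5, 3), (-3, -3)) = 10.0
d((-5, -2), (10, -1)) = 15.0333
d((-5, -2), (-3, 8)) = 10.198
d((-5, -2), (-3, -3)) = 2.2361 <-- minimum
d((10, -1), (-3, 8)) = 15.8114
d((10, -1), (-3, -3)) = 13.1529
d((-3, 8), (-3, -3)) = 11.0

Closest pair: (-5, -2) and (-3, -3) with distance 2.2361

The closest pair is (-5, -2) and (-3, -3) with Euclidean distance 2.2361. For 5 points, brute-force pairwise comparison is shown above. For large n, the divide-and-conquer algorithm (sort by x, recurse on halves, check the dividing strip) achieves O(n log n).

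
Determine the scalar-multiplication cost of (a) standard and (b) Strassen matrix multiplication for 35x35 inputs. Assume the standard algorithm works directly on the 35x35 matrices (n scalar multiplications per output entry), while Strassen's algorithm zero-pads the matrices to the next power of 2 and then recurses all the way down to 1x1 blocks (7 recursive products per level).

Matrix multiplication for 35x35 matrices:

Strassen's algorithm requires power-of-2 dimensions. Pad 35x35 to 64x64 (next power of 2).

Standard algorithm: 35^3 = 42875 multiplications
Strassen's algorithm: 7^(log2(64)) = 7^6 = 117649 multiplications
Difference: 42875 - 117649 = -74774 (Strassen uses MORE here due to padding overhead — for small or just-over-power-of-2 n, padding can outweigh the per-level savings)

Standard: 42875 multiplications (35^3). Strassen: 117649 multiplications (7^6, after padding to 64x64). Strassen reduces 8 recursive multiplications to 7 at each level.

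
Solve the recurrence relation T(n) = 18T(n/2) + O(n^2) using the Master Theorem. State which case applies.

Master Theorem for T(n) = 18T(n/2) + O(n^2):

a = 18, b = 2, c = 2
log_b(a) = log_2(18) = 4.1699

Case 1: c = 2 < log_2(18) = 4.1699
T(n) = O(n^(log_2 18))

For T(n) = 18T(n/2) + O(n^2): log_2(18) = 4.1699. This is Case 1 of the Master Theorem (c < log_b(a), work dominated by leaves), giving O(n^(log_2 18)).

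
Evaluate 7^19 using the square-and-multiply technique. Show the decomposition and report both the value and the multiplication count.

Computing 7^19 by squaring (build up from 7^1; each line after the first costs one multiplication):

7^1 = 7
7^2 = (7^1)^2 = 7^2 = 49
7^4 = (7^2)^2 = 49^2 = 2401
7^8 = (7^4)^2 = 2401^2 = 5764801
7^9 = 7 * 7^8 = 7 * 5764801 = 40353607
7^18 = (7^9)^2 = 40353607^2 = 1628413597910449
7^19 = 7 * 7^18 = 7 * 1628413597910449 = 11398895185373143

Result: 11398895185373143
Multiplications needed: 6 (6 lines after 7^1)

7^19 = 11398895185373143. Using exponentiation by squaring, this requires 6 multiplications. The key idea: if the exponent is even, square the half-power; if odd, multiply by the base once.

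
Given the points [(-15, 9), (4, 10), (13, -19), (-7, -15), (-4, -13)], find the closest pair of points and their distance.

Computing all pairwise distances among 5 points:

d((-15, 9), (4, 10)) = 19.0263
d((-15, 9), (13, -19)) = 39.598
d((-15, 9), (-7, -15)) = 25.2982
d((-15, 9), (-4, -13)) = 24.5967
d((4, 10), (13, -19)) = 30.3645
d((4, 10), (-7, -15)) = 27.313
d((4, 10), (-4, -13)) = 24.3516
d((13, -19), (-7, -15)) = 20.3961
d((13, -19), (-4, -13)) = 18.0278
d((-7, -15), (-4, -13)) = 3.6056 <-- minimum

Closest pair: (-7, -15) and (-4, -13) with distance 3.6056

The closest pair is (-7, -15) and (-4, -13) with Euclidean distance 3.6056. For 5 points, brute-force pairwise comparison is shown above. For large n, the divide-and-conquer algorithm (sort by x, recurse on halves, check the dividing strip) achieves O(n log n).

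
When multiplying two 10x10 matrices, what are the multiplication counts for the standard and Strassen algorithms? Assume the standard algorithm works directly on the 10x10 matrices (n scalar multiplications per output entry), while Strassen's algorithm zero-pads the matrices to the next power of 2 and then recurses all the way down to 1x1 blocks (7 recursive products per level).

Matrix multiplication for 10x10 matrices:

Strassen's algorithm requires power-of-2 dimensions. Pad 10x10 to 16x16 (next power of 2).

Standard algorithm: 10^3 = 1000 multiplications
Strassen's algorithm: 7^(log2(16)) = 7^4 = 2401 multiplications
Difference: 1000 - 2401 = -1401 (Strassen uses MORE here due to padding overhead — for small or just-over-power-of-2 n, padding can outweigh the per-level savings)

Standard: 1000 multiplications (10^3). Strassen: 2401 multiplications (7^4, after padding to 16x16). Strassen reduces 8 recursive multiplications to 7 at each level.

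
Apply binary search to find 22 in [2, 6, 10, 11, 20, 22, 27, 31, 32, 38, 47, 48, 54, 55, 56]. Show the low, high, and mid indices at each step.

Binary search for 22 in [2, 6, 10, 11, 20, 22, 27, 31, 32, 38, 47, 48, 54, 55, 56]:

lo=0, hi=14, mid=7, arr[mid]=31 -> 31 > 22, search left half
lo=0, hi=6, mid=3, arr[mid]=11 -> 11 < 22, search right half
lo=4, hi=6, mid=5, arr[mid]=22 -> Found target at index 5!

Binary search finds 22 at index 5 after 3 comparisons. The search repeatedly halves the search space by comparing with the middle element.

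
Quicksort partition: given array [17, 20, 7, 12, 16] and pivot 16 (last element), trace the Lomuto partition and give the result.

Lomuto partition with pivot = 16:

Initial array: [17, 20, 7, 12, 16]

arr[0]=17 > 16: no swap
arr[1]=20 > 16: no swap
arr[2]=7 <= 16: swap with position 0, array becomes [7, 20, 17, 12, 16]
arr[3]=12 <= 16: swap with position 1, array becomes [7, 12, 17, 20, 16]

Place pivot at position 2: [7, 12, 16, 20, 17]
Pivot position: 2

After partitioning with pivot 16, the array becomes [7, 12, 16, 20, 17]. The pivot is placed at index 2. All elements to the left of the pivot are <= 16, and all elements to the right are > 16.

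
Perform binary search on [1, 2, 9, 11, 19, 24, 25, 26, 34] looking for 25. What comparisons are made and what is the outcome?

Binary search for 25 in [1, 2, 9, 11, 19, 24, 25, 26, 34]:

lo=0, hi=8, mid=4, arr[mid]=19 -> 19 < 25, search right half
lo=5, hi=8, mid=6, arr[mid]=25 -> Found target at index 6!

Binary search finds 25 at index 6 after 2 comparisons. The search repeatedly halves the search space by comparing with the middle element.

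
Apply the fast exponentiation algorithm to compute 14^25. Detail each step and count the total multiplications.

Computing 14^25 by squaring (build up from 14^1; each line after the first costs one multiplication):

14^1 = 14
14^2 = (14^1)^2 = 14^2 = 196
14^3 = 14 * 14^2 = 14 * 196 = 2744
14^6 = (14^3)^2 = 2744^2 = 7529536
14^12 = (14^6)^2 = 7529536^2 = 56693912375296
14^24 = (14^12)^2 = 56693912375296^2 = 3214199700417740936751087616
14^25 = 14 * 14^24 = 14 * 3214199700417740936751087616 = 44998795805848373114515226624

Result: 44998795805848373114515226624
Multiplications needed: 6 (6 lines after 14^1)

14^25 = 44998795805848373114515226624. Using exponentiation by squaring, this requires 6 multiplications. The key idea: if the exponent is even, square the half-power; if odd, multiply by the base once.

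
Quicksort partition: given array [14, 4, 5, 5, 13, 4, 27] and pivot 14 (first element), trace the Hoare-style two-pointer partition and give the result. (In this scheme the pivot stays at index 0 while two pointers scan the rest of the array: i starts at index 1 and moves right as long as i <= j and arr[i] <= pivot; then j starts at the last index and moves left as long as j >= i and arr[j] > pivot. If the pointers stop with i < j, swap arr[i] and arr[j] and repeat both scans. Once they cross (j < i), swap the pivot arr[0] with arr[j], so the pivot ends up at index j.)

Hoare-style two-pointer partition with pivot = 14:

Initial array: [14, 4, 5, 5, 13, 4, 27]

Pointers start at i = 1, j = 6.
i ends at 6, j ends at 5: the pointers have crossed (j < i), so scanning stops.

Swap pivot arr[0] with arr[5] to place pivot at position 5: [4, 4, 5, 5, 13, 14, 27]
Pivot position: 5

After partitioning with pivot 14, the array becomes [4, 4, 5, 5, 13, 14, 27]. The pivot is placed at index 5. All elements to the left of the pivot are <= 14, and all elements to the right are > 14.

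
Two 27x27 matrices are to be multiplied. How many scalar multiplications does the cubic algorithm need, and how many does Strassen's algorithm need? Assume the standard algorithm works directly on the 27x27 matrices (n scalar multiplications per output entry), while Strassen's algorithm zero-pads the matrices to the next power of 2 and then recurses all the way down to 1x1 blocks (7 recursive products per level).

Matrix multiplication for 27x27 matrices:

Strassen's algorithm requires power-of-2 dimensions. Pad 27x27 to 32x32 (next power of 2).

Standard algorithm: 27^3 = 19683 multiplications
Strassen's algorithm: 7^(log2(32)) = 7^5 = 16807 multiplications
Savings: 19683 - 16807 = 2876 multiplications

Standard: 19683 multiplications (27^3). Strassen: 16807 multiplications (7^5, after padding to 32x32). Strassen reduces 8 recursive multiplications to 7 at each level.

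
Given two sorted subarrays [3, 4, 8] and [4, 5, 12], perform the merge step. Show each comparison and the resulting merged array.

Merging process:

Compare 3 vs 4: take 3 from left. Merged: [3]
Compare 4 vs 4: take 4 from left. Merged: [3, 4]
Compare 8 vs 4: take 4 from right. Merged: [3, 4, 4]
Compare 8 vs 5: take 5 from right. Merged: [3, 4, 4, 5]
Compare 8 vs 12: take 8 from left. Merged: [3, 4, 4, 5, 8]
Append remaining from right: [12]. Merged: [3, 4, 4, 5, 8, 12]

Final merged array: [3, 4, 4, 5, 8, 12]
Total comparisons: 5

The merged array is [3, 4, 4, 5, 8, 12], requiring 5 comparisons. The merge step runs in O(n) time where n is the total number of elements.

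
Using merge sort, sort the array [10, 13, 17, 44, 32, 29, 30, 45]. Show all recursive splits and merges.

Merge sort trace:

Split: [10, 13, 17, 44, 32, 29, 30, 45] -> [10, 13, 17, 44] and [32, 29, 30, 45]
  Split: [10, 13, 17, 44] -> [10, 13] and [17, 44]
    Split: [10, 13] -> [10] and [13]
    Merge: [10] + [13] -> [10, 13]
    Split: [17, 44] -> [17] and [44]
    Merge: [17] + [44] -> [17, 44]
  Merge: [10, 13] + [17, 44] -> [10, 13, 17, 44]
  Split: [32, 29, 30, 45] -> [32, 29] and [30, 45]
    Split: [32, 29] -> [32] and [29]
    Merge: [32] + [29] -> [29, 32]
    Split: [30, 45] -> [30] and [45]
    Merge: [30] + [45] -> [30, 45]
  Merge: [29, 32] + [30, 45] -> [29, 30, 32, 45]
Merge: [10, 13, 17, 44] + [29, 30, 32, 45] -> [10, 13, 17, 29, 30, 32, 44, 45]

Final sorted array: [10, 13, 17, 29, 30, 32, 44, 45]

The merge sort proceeds by recursively splitting the array and merging sorted halves.
After all merges, the sorted array is [10, 13, 17, 29, 30, 32, 44, 45].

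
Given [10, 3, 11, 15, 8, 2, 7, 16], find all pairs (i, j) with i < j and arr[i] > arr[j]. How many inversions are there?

Finding inversions in [10, 3, 11, 15, 8, 2, 7, 16]:

(0, 1): arr[0]=10 > arr[1]=3
(0, 4): arr[0]=10 > arr[4]=8
(0, 5): arr[0]=10 > arr[5]=2
(0, 6): arr[0]=10 > arr[6]=7
(1, 5): arr[1]=3 > arr[5]=2
(2, 4): arr[2]=11 > arr[4]=8
(2, 5): arr[2]=11 > arr[5]=2
(2, 6): arr[2]=11 > arr[6]=7
(3, 4): arr[3]=15 > arr[4]=8
(3, 5): arr[3]=15 > arr[5]=2
(3, 6): arr[3]=15 > arr[6]=7
(4, 5): arr[4]=8 > arr[5]=2
(4, 6): arr[4]=8 > arr[6]=7

Total inversions: 13

The array has 13 inversion(s): (0,1), (0,4), (0,5), (0,6), (1,5), (2,4), (2,5), (2,6), (3,4), (3,5), (3,6), (4,5), (4,6). Each pair (i,j) satisfies i < j and arr[i] > arr[j].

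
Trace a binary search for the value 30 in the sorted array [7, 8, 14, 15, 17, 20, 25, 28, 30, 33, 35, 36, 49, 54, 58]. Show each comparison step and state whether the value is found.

Binary search for 30 in [7, 8, 14, 15, 17, 20, 25, 28, 30, 33, 35, 36, 49, 54, 58]:

lo=0, hi=14, mid=7, arr[mid]=28 -> 28 < 30, search right half
lo=8, hi=14, mid=11, arr[mid]=36 -> 36 > 30, search left half
lo=8, hi=10, mid=9, arr[mid]=33 -> 33 > 30, search left half
lo=8, hi=8, mid=8, arr[mid]=30 -> Found target at index 8!

Binary search finds 30 at index 8 after 4 comparisons. The search repeatedly halves the search space by comparing with the middle element.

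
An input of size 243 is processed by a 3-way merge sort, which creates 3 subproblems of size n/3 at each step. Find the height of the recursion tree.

For divide and conquer with division factor 3:

Problem sizes at each level:
Level 0: 243
Level 1: 81
Level 2: 27
Level 3: 9
Level 4: 3
Level 5: 1

The root is level 0 and the size-1 base case is level 5 (the tree spans levels 0 through 5, i.e. 6 levels counting the root), so the depth is the number of divisions: log_3(243) = 5

The recursion tree depth is log_3(243) = 5. At each level, the problem size is divided by 3, so it takes 5 divisions to reduce to a base case of size 1. The algorithm makes 3 recursive calls at each level.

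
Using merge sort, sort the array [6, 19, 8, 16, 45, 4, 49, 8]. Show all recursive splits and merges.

Merge sort trace:

Split: [6, 19, 8, 16, 45, 4, 49, 8] -> [6, 19, 8, 16] and [45, 4, 49, 8]
  Split: [6, 19, 8, 16] -> [6, 19] and [8, 16]
    Split: [6, 19] -> [6] and [19]
    Merge: [6] + [19] -> [6, 19]
    Split: [8, 16] -> [8] and [16]
    Merge: [8] + [16] -> [8, 16]
  Merge: [6, 19] + [8, 16] -> [6, 8, 16, 19]
  Split: [45, 4, 49, 8] -> [45, 4] and [49, 8]
    Split: [45, 4] -> [45] and [4]
    Merge: [45] + [4] -> [4, 45]
    Split: [49, 8] -> [49] and [8]
    Merge: [49] + [8] -> [8, 49]
  Merge: [4, 45] + [8, 49] -> [4, 8, 45, 49]
Merge: [6, 8, 16, 19] + [4, 8, 45, 49] -> [4, 6, 8, 8, 16, 19, 45, 49]

Final sorted array: [4, 6, 8, 8, 16, 19, 45, 49]

The merge sort proceeds by recursively splitting the array and merging sorted halves.
After all merges, the sorted array is [4, 6, 8, 8, 16, 19, 45, 49].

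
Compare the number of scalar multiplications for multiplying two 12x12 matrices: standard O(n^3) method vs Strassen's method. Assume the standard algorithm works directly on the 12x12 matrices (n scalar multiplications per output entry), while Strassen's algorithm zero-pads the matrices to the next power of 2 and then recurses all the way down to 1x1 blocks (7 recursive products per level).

Matrix multiplication for 12x12 matrices:

Strassen's algorithm requires power-of-2 dimensions. Pad 12x12 to 16x16 (next power of 2).

Standard algorithm: 12^3 = 1728 multiplications
Strassen's algorithm: 7^(log2(16)) = 7^4 = 2401 multiplications
Difference: 1728 - 2401 = -673 (Strassen uses MORE here due to padding overhead — for small or just-over-power-of-2 n, padding can outweigh the per-level savings)

Standard: 1728 multiplications (12^3). Strassen: 2401 multiplications (7^4, after padding to 16x16). Strassen reduces 8 recursive multiplications to 7 at each level.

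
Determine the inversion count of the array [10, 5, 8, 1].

Finding inversions in [10, 5, 8, 1]:

(0, 1): arr[0]=10 > arr[1]=5
(0, 2): arr[0]=10 > arr[2]=8
(0, 3): arr[0]=10 > arr[3]=1
(1, 3): arr[1]=5 > arr[3]=1
(2, 3): arr[2]=8 > arr[3]=1

Total inversions: 5

The array has 5 inversion(s): (0,1), (0,2), (0,3), (1,3), (2,3). Each pair (i,j) satisfies i < j and arr[i] > arr[j].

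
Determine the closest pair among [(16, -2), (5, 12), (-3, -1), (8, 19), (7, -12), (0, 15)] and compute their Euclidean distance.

Computing all pairwise distances among 6 points:

d((16, -2), (5, 12)) = 17.8045
d((16, -2), (-3, -1)) = 19.0263
d((16, -2), (8, 19)) = 22.4722
d((16, -2), (7, -12)) = 13.4536
d((16, -2), (0, 15)) = 23.3452
d((5, 12), (-3, -1)) = 15.2643
d((5, 12), (8, 19)) = 7.6158
d((5, 12), (7, -12)) = 24.0832
d((5, 12), (0, 15)) = 5.831 <-- minimum
d((-3, -1), (8, 19)) = 22.8254
d((-3, -1), (7, -12)) = 14.8661
d((-3, -1), (0, 15)) = 16.2788
d((8, 19), (7, -12)) = 31.0161
d((8, 19), (0, 15)) = 8.9443
d((7, -12), (0, 15)) = 27.8927

Closest pair: (5, 12) and (0, 15) with distance 5.831

The closest pair is (5, 12) and (0, 15) with Euclidean distance 5.831. For 6 points, brute-force pairwise comparison is shown above. For large n, the divide-and-conquer algorithm (sort by x, recurse on halves, check the dividing strip) achieves O(n log n).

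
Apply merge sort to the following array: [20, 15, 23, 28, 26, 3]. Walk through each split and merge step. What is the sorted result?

Merge sort trace:

Split: [20, 15, 23, 28, 26, 3] -> [20, 15, 23] and [28, 26, 3]
  Split: [20, 15, 23] -> [20] and [15, 23]
    Split: [15, 23] -> [15] and [23]
    Merge: [15] + [23] -> [15, 23]
  Merge: [20] + [15, 23] -> [15, 20, 23]
  Split: [28, 26, 3] -> [28] and [26, 3]
    Split: [26, 3] -> [26] and [3]
    Merge: [26] + [3] -> [3, 26]
  Merge: [28] + [3, 26] -> [3, 26, 28]
Merge: [15, 20, 23] + [3, 26, 28] -> [3, 15, 20, 23, 26, 28]

Final sorted array: [3, 15, 20, 23, 26, 28]

The merge sort proceeds by recursively splitting the array and merging sorted halves.
After all merges, the sorted array is [3, 15, 20, 23, 26, 28].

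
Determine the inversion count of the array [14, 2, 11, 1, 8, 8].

Finding inversions in [14, 2, 11, 1, 8, 8]:

(0, 1): arr[0]=14 > arr[1]=2
(0, 2): arr[0]=14 > arr[2]=11
(0, 3): arr[0]=14 > arr[3]=1
(0, 4): arr[0]=14 > arr[4]=8
(0, 5): arr[0]=14 > arr[5]=8
(1, 3): arr[1]=2 > arr[3]=1
(2, 3): arr[2]=11 > arr[3]=1
(2, 4): arr[2]=11 > arr[4]=8
(2, 5): arr[2]=11 > arr[5]=8

Total inversions: 9

The array has 9 inversion(s): (0,1), (0,2), (0,3), (0,4), (0,5), (1,3), (2,3), (2,4), (2,5). Each pair (i,j) satisfies i < j and arr[i] > arr[j].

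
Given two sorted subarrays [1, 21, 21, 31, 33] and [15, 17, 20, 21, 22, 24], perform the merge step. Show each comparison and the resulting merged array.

Merging process:

Compare 1 vs 15: take 1 from left. Merged: [1]
Compare 21 vs 15: take 15 from right. Merged: [1, 15]
Compare 21 vs 17: take 17 from right. Merged: [1, 15, 17]
Compare 21 vs 20: take 20 from right. Merged: [1, 15, 17, 20]
Compare 21 vs 21: take 21 from left. Merged: [1, 15, 17, 20, 21]
Compare 21 vs 21: take 21 from left. Merged: [1, 15, 17, 20, 21, 21]
Compare 31 vs 21: take 21 from right. Merged: [1, 15, 17, 20, 21, 21, 21]
Compare 31 vs 22: take 22 from right. Merged: [1, 15, 17, 20, 21, 21, 21, 22]
Compare 31 vs 24: take 24 from right. Merged: [1, 15, 17, 20, 21, 21, 21, 22, 24]
Append remaining from left: [31, 33]. Merged: [1, 15, 17, 20, 21, 21, 21, 22, 24, 31, 33]

Final merged array: [1, 15, 17, 20, 21, 21, 21, 22, 24, 31, 33]
Total comparisons: 9

The merged array is [1, 15, 17, 20, 21, 21, 21, 22, 24, 31, 33], requiring 9 comparisons. The merge step runs in O(n) time where n is the total number of elements.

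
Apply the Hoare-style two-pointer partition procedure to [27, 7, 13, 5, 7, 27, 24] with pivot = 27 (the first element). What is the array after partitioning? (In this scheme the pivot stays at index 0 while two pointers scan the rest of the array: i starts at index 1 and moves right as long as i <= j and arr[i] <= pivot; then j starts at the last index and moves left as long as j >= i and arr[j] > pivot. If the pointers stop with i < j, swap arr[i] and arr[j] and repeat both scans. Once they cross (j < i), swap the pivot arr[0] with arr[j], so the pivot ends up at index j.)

Hoare-style two-pointer partition with pivot = 27:

Initial array: [27, 7, 13, 5, 7, 27, 24]

Pointers start at i = 1, j = 6.
i ends at 7, j ends at 6: the pointers have crossed (j < i), so scanning stops.

Swap pivot arr[0] with arr[6] to place pivot at position 6: [24, 7, 13, 5, 7, 27, 27]
Pivot position: 6

After partitioning with pivot 27, the array becomes [24, 7, 13, 5, 7, 27, 27]. The pivot is placed at index 6. All elements to the left of the pivot are <= 27, and all elements to the right are > 27.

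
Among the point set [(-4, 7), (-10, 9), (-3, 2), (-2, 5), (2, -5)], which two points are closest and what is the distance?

Computing all pairwise distances among 5 points:

d((-4, 7), (-10, 9)) = 6.3246
d((-4, 7), (-3, 2)) = 5.099
d((-4, 7), (-2, 5)) = 2.8284 <-- minimum
d((-4, 7), (2, -5)) = 13.4164
d((-10, 9), (-3, 2)) = 9.8995
d((-10, 9), (-2, 5)) = 8.9443
d((-10, 9), (2, -5)) = 18.4391
d((-3, 2), (-2, 5)) = 3.1623
d((-3, 2), (2, -5)) = 8.6023
d((-2, 5), (2, -5)) = 10.7703

Closest pair: (-4, 7) and (-2, 5) with distance 2.8284

The closest pair is (-4, 7) and (-2, 5) with Euclidean distance 2.8284. For 5 points, brute-force pairwise comparison is shown above. For large n, the divide-and-conquer algorithm (sort by x, recurse on halves, check the dividing strip) achieves O(n log n).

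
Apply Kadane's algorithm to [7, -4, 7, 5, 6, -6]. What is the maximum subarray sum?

Using Kadane's algorithm on [7, -4, 7, 5, 6, -6]:

Scanning through the array:
Position 1 (value -4): max_ending_here = 3, max_so_far = 7
Position 2 (value 7): max_ending_here = 10, max_so_far = 10
Position 3 (value 5): max_ending_here = 15, max_so_far = 15
Position 4 (value 6): max_ending_here = 21, max_so_far = 21
Position 5 (value -6): max_ending_here = 15, max_so_far = 21

Maximum subarray: [7, -4, 7, 5, 6]
Maximum sum: 21

The maximum subarray is [7, -4, 7, 5, 6] with sum 21. This subarray runs from index 0 to index 4.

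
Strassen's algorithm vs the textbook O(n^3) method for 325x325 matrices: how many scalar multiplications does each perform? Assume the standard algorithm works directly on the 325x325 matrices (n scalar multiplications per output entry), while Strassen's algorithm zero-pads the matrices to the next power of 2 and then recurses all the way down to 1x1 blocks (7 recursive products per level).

Matrix multiplication for 325x325 matrices:

Strassen's algorithm requires power-of-2 dimensions. Pad 325x325 to 512x512 (next power of 2).

Standard algorithm: 325^3 = 34328125 multiplications
Strassen's algorithm: 7^(log2(512)) = 7^9 = 40353607 multiplications
Difference: 34328125 - 40353607 = -6025482 (Strassen uses MORE here due to padding overhead — for small or just-over-power-of-2 n, padding can outweigh the per-level savings)

Standard: 34328125 multiplications (325^3). Strassen: 40353607 multiplications (7^9, after padding to 512x512). Strassen reduces 8 recursive multiplications to 7 at each level.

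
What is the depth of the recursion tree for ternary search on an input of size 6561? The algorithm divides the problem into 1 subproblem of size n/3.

For divide and conquer with division factor 3:

Problem sizes at each level:
Level 0: 6561
Level 1: 2187
Level 2: 729
Level 3: 243
Level 4: 81
Level 5: 27
Level 6: 9
Level 7: 3
Level 8: 1

The root is level 0 and the size-1 base case is level 8 (the tree spans levels 0 through 8, i.e. 9 levels counting the root), so the depth is the number of divisions: log_3(6561) = 8

The recursion tree depth is log_3(6561) = 8. At each level, the problem size is divided by 3, so it takes 8 divisions to reduce to a base case of size 1. The algorithm makes 1 recursive call at each level.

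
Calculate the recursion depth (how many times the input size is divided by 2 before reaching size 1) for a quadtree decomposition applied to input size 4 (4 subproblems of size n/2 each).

For divide and conquer with division factor 2:

Problem sizes at each level:
Level 0: 4
Level 1: 2
Level 2: 1

The root is level 0 and the size-1 base case is level 2 (the tree spans levels 0 through 2, i.e. 3 levels counting the root), so the depth is the number of divisions: log_2(4) = 2

The recursion tree depth is log_2(4) = 2. At each level, the problem size is divided by 2, so it takes 2 divisions to reduce to a base case of size 1. The algorithm makes 4 recursive calls at each level.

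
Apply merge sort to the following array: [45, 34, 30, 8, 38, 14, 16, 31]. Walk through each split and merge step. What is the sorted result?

Merge sort trace:

Split: [45, 34, 30, 8, 38, 14, 16, 31] -> [45, 34, 30, 8] and [38, 14, 16, 31]
  Split: [45, 34, 30, 8] -> [45, 34] and [30, 8]
    Split: [45, 34] -> [45] and [34]
    Merge: [45] + [34] -> [34, 45]
    Split: [30, 8] -> [30] and [8]
    Merge: [30] + [8] -> [8, 30]
  Merge: [34, 45] + [8, 30] -> [8, 30, 34, 45]
  Split: [38, 14, 16, 31] -> [38, 14] and [16, 31]
    Split: [38, 14] -> [38] and [14]
    Merge: [38] + [14] -> [14, 38]
    Split: [16, 31] -> [16] and [31]
    Merge: [16] + [31] -> [16, 31]
  Merge: [14, 38] + [16, 31] -> [14, 16, 31, 38]
Merge: [8, 30, 34, 45] + [14, 16, 31, 38] -> [8, 14, 16, 30, 31, 34, 38, 45]

Final sorted array: [8, 14, 16, 30, 31, 34, 38, 45]

The merge sort proceeds by recursively splitting the array and merging sorted halves.
After all merges, the sorted array is [8, 14, 16, 30, 31, 34, 38, 45].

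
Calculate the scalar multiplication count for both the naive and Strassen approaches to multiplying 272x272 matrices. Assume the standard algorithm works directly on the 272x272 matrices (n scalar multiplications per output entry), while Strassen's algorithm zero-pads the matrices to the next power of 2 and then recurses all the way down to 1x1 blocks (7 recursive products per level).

Matrix multiplication for 272x272 matrices:

Strassen's algorithm requires power-of-2 dimensions. Pad 272x272 to 512x512 (next power of 2).

Standard algorithm: 272^3 = 20123648 multiplications
Strassen's algorithm: 7^(log2(512)) = 7^9 = 40353607 multiplications
Difference: 20123648 - 40353607 = -20229959 (Strassen uses MORE here due to padding overhead — for small or just-over-power-of-2 n, padding can outweigh the per-level savings)

Standard: 20123648 multiplications (272^3). Strassen: 40353607 multiplications (7^9, after padding to 512x512). Strassen reduces 8 recursive multiplications to 7 at each level.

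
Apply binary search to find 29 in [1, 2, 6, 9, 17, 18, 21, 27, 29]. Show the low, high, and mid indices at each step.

Binary search for 29 in [1, 2, 6, 9, 17, 18, 21, 27, 29]:

lo=0, hi=8, mid=4, arr[mid]=17 -> 17 < 29, search right half
lo=5, hi=8, mid=6, arr[mid]=21 -> 21 < 29, search right half
lo=7, hi=8, mid=7, arr[mid]=27 -> 27 < 29, search right half
lo=8, hi=8, mid=8, arr[mid]=29 -> Found target at index 8!

Binary search finds 29 at index 8 after 4 comparisons. The search repeatedly halves the search space by comparing with the middle element.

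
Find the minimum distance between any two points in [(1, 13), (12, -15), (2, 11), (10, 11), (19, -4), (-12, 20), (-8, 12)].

Computing all pairwise distances among 7 points:

d((1, 13), (12, -15)) = 30.0832
d((1, 13), (2, 11)) = 2.2361 <-- minimum
d((1, 13), (10, 11)) = 9.2195
d((1, 13), (19, -4)) = 24.7588
d((1, 13), (-12, 20)) = 14.7648
d((1, 13), (-8, 12)) = 9.0554
d((12, -15), (2, 11)) = 27.8568
d((12, -15), (10, 11)) = 26.0768
d((12, -15), (19, -4)) = 13.0384
d((12, -15), (-12, 20)) = 42.4382
d((12, -15), (-8, 12)) = 33.6006
d((2, 11), (10, 11)) = 8.0
d((2, 11), (19, -4)) = 22.6716
d((2, 11), (-12, 20)) = 16.6433
d((2, 11), (-8, 12)) = 10.0499
d((10, 11), (19, -4)) = 17.4929
d((10, 11), (-12, 20)) = 23.7697
d((10, 11), (-8, 12)) = 18.0278
d((19, -4), (-12, 20)) = 39.2046
d((19, -4), (-8, 12)) = 31.3847
d((-12, 20), (-8, 12)) = 8.9443

Closest pair: (1, 13) and (2, 11) with distance 2.2361

The closest pair is (1, 13) and (2, 11) with Euclidean distance 2.2361. For 7 points, brute-force pairwise comparison is shown above. For large n, the divide-and-conquer algorithm (sort by x, recurse on halves, check the dividing strip) achieves O(n log n).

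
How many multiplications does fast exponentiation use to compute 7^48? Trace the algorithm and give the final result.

Computing 7^48 by squaring (build up from 7^1; each line after the first costs one multiplication):

7^1 = 7
7^2 = (7^1)^2 = 7^2 = 49
7^3 = 7 * 7^2 = 7 * 49 = 343
7^6 = (7^3)^2 = 343^2 = 117649
7^12 = (7^6)^2 = 117649^2 = 13841287201
7^24 = (7^12)^2 = 13841287201^2 = 191581231380566414401
7^48 = (7^24)^2 = 191581231380566414401^2 = 36703368217294125441230211032033660188801

Result: 36703368217294125441230211032033660188801
Multiplications needed: 6 (6 lines after 7^1)

7^48 = 36703368217294125441230211032033660188801. Using exponentiation by squaring, this requires 6 multiplications. The key idea: if the exponent is even, square the half-power; if odd, multiply by the base once.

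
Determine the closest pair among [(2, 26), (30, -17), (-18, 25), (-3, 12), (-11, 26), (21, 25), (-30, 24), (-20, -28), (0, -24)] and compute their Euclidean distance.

Computing all pairwise distances among 9 points:

d((2, 26), (30, -17)) = 51.3128
d((2, 26), (-18, 25)) = 20.025
d((2, 26), (-3, 12)) = 14.8661
d((2, 26), (-11, 26)) = 13.0
d((2, 26), (21, 25)) = 19.0263
d((2, 26), (-30, 24)) = 32.0624
d((2, 26), (-20, -28)) = 58.3095
d((2, 26), (0, -24)) = 50.04
d((30, -17), (-18, 25)) = 63.7809
d((30, -17), (-3, 12)) = 43.9318
d((30, -17), (-11, 26)) = 59.4138
d((30, -17), (21, 25)) = 42.9535
d((30, -17), (-30, 24)) = 72.6705
d((30, -17), (-20, -28)) = 51.1957
d((30, -17), (0, -24)) = 30.8058
d((-18, 25), (-3, 12)) = 19.8494
d((-18, 25), (-11, 26)) = 7.0711 <-- minimum
d((-18, 25), (21, 25)) = 39.0
d((-18, 25), (-30, 24)) = 12.0416
d((-18, 25), (-20, -28)) = 53.0377
d((-18, 25), (0, -24)) = 52.2015
d((-3, 12), (-11, 26)) = 16.1245
d((-3, 12), (21, 25)) = 27.2947
d((-3, 12), (-30, 24)) = 29.5466
d((-3, 12), (-20, -28)) = 43.4626
d((-3, 12), (0, -24)) = 36.1248
d((-11, 26), (21, 25)) = 32.0156
d((-11, 26), (-30, 24)) = 19.105
d((-11, 26), (-20, -28)) = 54.7449
d((-11, 26), (0, -24)) = 51.1957
d((21, 25), (-30, 24)) = 51.0098
d((21, 25), (-20, -28)) = 67.0075
d((21, 25), (0, -24)) = 53.3104
d((-30, 24), (-20, -28)) = 52.9528
d((-30, 24), (0, -24)) = 56.6039
d((-20, -28), (0, -24)) = 20.3961

Closest pair: (-18, 25) and (-11, 26) with distance 7.0711

The closest pair is (-18, 25) and (-11, 26) with Euclidean distance 7.0711. For 9 points, brute-force pairwise comparison is shown above. For large n, the divide-and-conquer algorithm (sort by x, recurse on halves, check the dividing strip) achieves O(n log n).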